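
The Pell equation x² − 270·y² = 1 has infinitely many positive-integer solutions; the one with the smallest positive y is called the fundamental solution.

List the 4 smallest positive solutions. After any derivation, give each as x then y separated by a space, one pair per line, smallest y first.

d=270: √d = [16; 2,3,6,3,2,32] (ℓ=6, even), read p_5/q_5
k=0  a_k=16  p_k/q_k = 16/1
k=1  a_k=2  p_k/q_k = 33/2
…
k=3  a_k=6  p_k/q_k = 723/44
k=4  a_k=3  p_k/q_k = 2284/139
k=5  a_k=2  p_k/q_k = 5291/322
→ (5291, 322).  Check: 5291²=27994681, 270·322²=27994680, difference 1.
k=2:  x_2 = 5291·5291+270·322·322 = 55989361,  y_2 = 5291·322+322·5291 = 3407404
k=3:  x_3 = 5291·55989361+270·322·3407404 = 592479412811,  y_3 = 5291·3407404+322·55989361 = 36057148806
k=4:  x_4 = 5291·592479412811+270·322·36057148806 = 6269617090376641,  y_4 = 5291·36057148806+322·592479412811 = 381556745257688

5291 322
55989361 3407404
592479412811 36057148806
6269617090376641 381556745257688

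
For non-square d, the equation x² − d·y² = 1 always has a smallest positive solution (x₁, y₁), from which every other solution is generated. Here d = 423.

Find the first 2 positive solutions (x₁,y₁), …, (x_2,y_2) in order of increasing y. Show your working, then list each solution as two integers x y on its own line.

4607 224
42448897 2063936

[20; 1,1,3,4,3,1,1,40] for √423; ℓ=8 ⇒ convergent index 7
k=0  a_k=20  p_k/q_k = 20/1
…
k=5  a_k=3  p_k/q_k = 1995/97
k=6  a_k=1  p_k/q_k = 2612/127
k=7  a_k=1  p_k/q_k = 4607/224
fundamental: x₁=4607, y₁=224  (since 21224449 − 423·50176 = 1)
(4607+224√423)^2 = 42448897 + 2063936√423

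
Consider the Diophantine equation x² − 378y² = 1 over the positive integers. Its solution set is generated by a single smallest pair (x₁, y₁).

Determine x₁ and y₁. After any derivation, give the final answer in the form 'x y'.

8749 450

√378 = [19; 2,3,1,4,1,3,2,38, …], period ℓ=8 (even) → k=7
step 0: (19, 1)  from 19·(1,0) + (0,1)
step 1: (39, 2)  from 2·(19,1) + (1,0)
…
step 3: (175, 9)  from 1·(136,7) + (39,2)
step 4: (836, 43)  from 4·(175,9) + (136,7)
step 5: (1011, 52)  from 1·(836,43) + (175,9)
step 6: (3869, 199)  from 3·(1011,52) + (836,43)
step 7: (8749, 450)  from 2·(3869,199) + (1011,52)
→ (8749, 450).  Check: 8749²=76545001, 378·450²=76545000, difference 1.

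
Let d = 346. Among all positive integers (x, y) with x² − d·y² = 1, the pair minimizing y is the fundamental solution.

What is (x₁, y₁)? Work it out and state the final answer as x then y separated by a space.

[18; 1,1,1,1,36] for √346; ℓ=5 ⇒ convergent index 9
step 0: (18, 1)  from 18·(1,0) + (0,1)
step 1: (19, 1)  from 1·(18,1) + (1,0)
step 2: (37, 2)  from 1·(19,1) + (18,1)
step 3: (56, 3)  from 1·(37,2) + (19,1)
step 4: (93, 5)  from 1·(56,3) + (37,2)
step 5: (3404, 183)  from 36·(93,5) + (56,3)
…
step 7: (6901, 371)  from 1·(3497,188) + (3404,183)
step 8: (10398, 559)  from 1·(6901,371) + (3497,188)
step 9: (17299, 930)  from 1·(10398,559) + (6901,371)
(x₁, y₁) = (17299, 930);  17299² − 346·930² = 1 ✓

17299 930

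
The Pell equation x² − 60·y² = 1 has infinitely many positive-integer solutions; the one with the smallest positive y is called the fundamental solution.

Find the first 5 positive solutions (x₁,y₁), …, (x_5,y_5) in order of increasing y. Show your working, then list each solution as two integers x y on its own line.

[7; 1,2,1,14] for √60; ℓ=4 ⇒ convergent index 3
a_0=7:  p_0=7·1+0=7,  q_0=7·0+1=1
…
a_2=2:  p_2=2·8+7=23,  q_2=2·1+1=3
a_3=1:  p_3=1·23+8=31,  q_3=1·3+1=4
→ (31, 4).  Check: 31²=961, 60·4²=960, difference 1.
(31+4√60)^2 = 1921 + 248√60
(31+4√60)^3 = 119071 + 15372√60
(31+4√60)^4 = 7380481 + 952816√60
(31+4√60)^5 = 457470751 + 59059220√60

31 4
1921 248
119071 15372
7380481 952816
457470751 59059220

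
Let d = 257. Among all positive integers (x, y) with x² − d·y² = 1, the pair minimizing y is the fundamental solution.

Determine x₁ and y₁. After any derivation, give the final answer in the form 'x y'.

513 32

√257 = [16; 32, …], period ℓ=1 (odd) → k=1
i=0: a=16 ⇒ p=16, q=1
i=1: a=32 ⇒ p=513, q=32
→ (513, 32).  Check: 513²=263169, 257·32²=263168, difference 1.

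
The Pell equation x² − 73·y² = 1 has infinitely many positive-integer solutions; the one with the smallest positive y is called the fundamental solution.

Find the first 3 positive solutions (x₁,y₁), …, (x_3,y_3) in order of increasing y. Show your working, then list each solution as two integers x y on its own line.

2281249 267000
10408194000001 1218186966000
47487364308614281249 5557975596000801000

d=73: √d = [8; 1,1,5,5,1,1,16] (ℓ=7, odd), read p_13/q_13
a_0=8:  p_0=8·1+0=8,  q_0=8·0+1=1
…
a_2=1:  p_2=1·9+8=17,  q_2=1·1+1=2
a_3=5:  p_3=5·17+9=94,  q_3=5·2+1=11
…
a_5=1:  p_5=1·487+94=581,  q_5=1·57+11=68
a_6=1:  p_6=1·581+487=1068,  q_6=1·68+57=125
…
a_10=5:  p_10=5·36406+18737=200767,  q_10=5·4261+2193=23498
…
a_12=1:  p_12=1·1040241+200767=1241008,  q_12=1·121751+23498=145249
a_13=1:  p_13=1·1241008+1040241=2281249,  q_13=1·145249+121751=267000
(x₁, y₁) = (2281249, 267000);  2281249² − 73·267000² = 1 ✓
(x_2, y_2) = (2281249·2281249 + 73·267000·267000, 2281249·267000 + 267000·2281249) = (10408194000001, 1218186966000)
(x_3, y_3) = (2281249·10408194000001 + 73·267000·1218186966000, 2281249·1218186966000 + 267000·10408194000001) = (47487364308614281249, 5557975596000801000)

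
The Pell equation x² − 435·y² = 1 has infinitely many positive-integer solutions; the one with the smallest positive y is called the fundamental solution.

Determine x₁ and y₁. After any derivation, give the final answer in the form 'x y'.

[20; 1,5,1,40] for √435; ℓ=4 ⇒ convergent index 3
k=0  a_k=20  p_k/q_k = 20/1
…
k=2  a_k=5  p_k/q_k = 125/6
k=3  a_k=1  p_k/q_k = 146/7
fundamental: x₁=146, y₁=7  (since 21316 − 435·49 = 1)

146 7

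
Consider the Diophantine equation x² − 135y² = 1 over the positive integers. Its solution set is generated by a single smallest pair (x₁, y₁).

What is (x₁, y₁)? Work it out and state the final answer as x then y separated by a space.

244 21

d=135: √d = [11; 1,1,1,1,1,1,1,22] (ℓ=8, even), read p_7/q_7
i=0: a=11 ⇒ p=11, q=1
i=1: a=1 ⇒ p=12, q=1
…
i=4: a=1 ⇒ p=58, q=5
…
i=6: a=1 ⇒ p=151, q=13
i=7: a=1 ⇒ p=244, q=21
fundamental: x₁=244, y₁=21  (since 59536 − 135·441 = 1)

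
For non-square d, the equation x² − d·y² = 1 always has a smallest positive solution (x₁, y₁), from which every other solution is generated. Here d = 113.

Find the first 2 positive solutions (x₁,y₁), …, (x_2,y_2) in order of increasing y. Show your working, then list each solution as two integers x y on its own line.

1204353 113296
2900932297217 272896754976

√113 → a₀=10, period (1,1,1,2,2,1,1,1,20); ℓ=9 odd so k=17
a_0=10:  p_0=10·1+0=10,  q_0=10·0+1=1
…
a_3=1:  p_3=1·21+11=32,  q_3=1·2+1=3
…
a_5=2:  p_5=2·85+32=202,  q_5=2·8+3=19
a_6=1:  p_6=1·202+85=287,  q_6=1·19+8=27
a_7=1:  p_7=1·287+202=489,  q_7=1·27+19=46
a_8=1:  p_8=1·489+287=776,  q_8=1·46+27=73
…
a_10=1:  p_10=1·16009+776=16785,  q_10=1·1506+73=1579
a_11=1:  p_11=1·16785+16009=32794,  q_11=1·1579+1506=3085
…
a_13=2:  p_13=2·49579+32794=131952,  q_13=2·4664+3085=12413
…
a_16=1:  p_16=1·445435+313483=758918,  q_16=1·41903+29490=71393
a_17=1:  p_17=1·758918+445435=1204353,  q_17=1·71393+41903=113296
(x₁, y₁) = (1204353, 113296);  1204353² − 113·113296² = 1 ✓
(1204353+113296√113)^2 = 2900932297217 + 272896754976√113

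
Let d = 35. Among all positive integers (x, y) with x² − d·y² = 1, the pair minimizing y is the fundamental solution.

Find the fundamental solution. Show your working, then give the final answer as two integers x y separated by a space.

6 1

√35 → a₀=5, period (1,10); ℓ=2 even so k=1
k=0  a_k=5  p_k/q_k = 5/1
k=1  a_k=1  p_k/q_k = 6/1
fundamental: x₁=6, y₁=1  (since 36 − 35·1 = 1)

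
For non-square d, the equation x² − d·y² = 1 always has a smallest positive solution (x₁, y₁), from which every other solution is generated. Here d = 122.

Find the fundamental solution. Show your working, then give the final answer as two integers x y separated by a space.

d=122: √d = [11; 22] (ℓ=1, odd), read p_1/q_1
step 0: (11, 1)  from 11·(1,0) + (0,1)
step 1: (243, 22)  from 22·(11,1) + (1,0)
(x₁, y₁) = (243, 22);  243² − 122·22² = 1 ✓

243 22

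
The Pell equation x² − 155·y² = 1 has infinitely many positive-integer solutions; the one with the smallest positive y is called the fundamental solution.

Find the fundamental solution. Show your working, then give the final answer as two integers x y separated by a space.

√155 → a₀=12, period (2,4,2,24); ℓ=4 even so k=3
a_0=12:  p_0=12·1+0=12,  q_0=12·0+1=1
…
a_2=4:  p_2=4·25+12=112,  q_2=4·2+1=9
a_3=2:  p_3=2·112+25=249,  q_3=2·9+2=20
→ (249, 20).  Check: 249²=62001, 155·20²=62000, difference 1.

249 20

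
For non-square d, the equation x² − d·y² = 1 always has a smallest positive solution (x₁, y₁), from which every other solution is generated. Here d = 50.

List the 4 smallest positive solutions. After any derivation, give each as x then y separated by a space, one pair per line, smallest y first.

√50 → a₀=7, period (14); ℓ=1 odd so k=1
a_0=7:  p_0=7·1+0=7,  q_0=7·0+1=1
a_1=14:  p_1=14·7+1=99,  q_1=14·1+0=14
(x₁, y₁) = (99, 14);  99² − 50·14² = 1 ✓
n=2: (99,14)∘(99,14) = (99·99+50·14·14, 99·14+14·99) = (19601,2772)
n=3: (19601,2772)∘(99,14) = (99·19601+50·14·2772, 99·2772+14·19601) = (3880899,548842)
n=4: (3880899,548842)∘(99,14) = (99·3880899+50·14·548842, 99·548842+14·3880899) = (768398401,108667944)

99 14
19601 2772
3880899 548842
768398401 108667944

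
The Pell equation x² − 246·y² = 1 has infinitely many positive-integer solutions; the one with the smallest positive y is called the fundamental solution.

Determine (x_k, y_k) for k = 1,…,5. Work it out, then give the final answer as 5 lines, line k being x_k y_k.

[15; 1,2,5,1,14,1,5,2,1,30] for √246; ℓ=10 ⇒ convergent index 9
step 0: (15, 1)  from 15·(1,0) + (0,1)
step 1: (16, 1)  from 1·(15,1) + (1,0)
…
step 3: (251, 16)  from 5·(47,3) + (16,1)
step 4: (298, 19)  from 1·(251,16) + (47,3)
…
step 6: (4721, 301)  from 1·(4423,282) + (298,19)
…
step 8: (60777, 3875)  from 2·(28028,1787) + (4721,301)
step 9: (88805, 5662)  from 1·(60777,3875) + (28028,1787)
→ (88805, 5662).  Check: 88805²=7886328025, 246·5662²=7886328024, difference 1.
n=2: (88805,5662)∘(88805,5662) = (88805·88805+246·5662·5662, 88805·5662+5662·88805) = (15772656049,1005627820)
n=3: (15772656049,1005627820)∘(88805,5662) = (88805·15772656049+246·5662·1005627820, 88805·1005627820+5662·15772656049) = (2801381440774085,178609557104538)
n=4: (2801381440774085,178609557104538)∘(88805,5662) = (88805·2801381440774085+246·5662·178609557104538, 88805·178609557104538+5662·2801381440774085) = (497553357680112580801,31722843436331366360)
n=5: (497553357680112580801,31722843436331366360)∘(88805,5662) = (88805·497553357680112580801+246·5662·31722843436331366360, 88805·31722843436331366360+5662·497553357680112580801) = (88370451854763414035291525,5634294222548204422095062)

88805 5662
15772656049 1005627820
2801381440774085 178609557104538
497553357680112580801 31722843436331366360
88370451854763414035291525 5634294222548204422095062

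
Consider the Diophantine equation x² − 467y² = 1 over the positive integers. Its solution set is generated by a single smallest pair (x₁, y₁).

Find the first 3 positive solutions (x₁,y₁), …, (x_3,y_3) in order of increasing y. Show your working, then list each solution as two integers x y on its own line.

1625626 75225
5285319783751 244575431700
17183906517558380626 795176361465413175

d=467: √d = [21; 1,1,1,1,3,…,1,1,42] (ℓ=14, even), read p_13/q_13
a_0=21:  p_0=21·1+0=21,  q_0=21·0+1=1
…
a_2=1:  p_2=1·22+21=43,  q_2=1·1+1=2
…
a_5=3:  p_5=3·108+65=389,  q_5=3·5+3=18
a_6=3:  p_6=3·389+108=1275,  q_6=3·18+5=59
…
a_9=3:  p_9=3·82767+27164=275465,  q_9=3·3830+1257=12747
…
a_11=1:  p_11=1·358232+275465=633697,  q_11=1·16577+12747=29324
a_12=1:  p_12=1·633697+358232=991929,  q_12=1·29324+16577=45901
a_13=1:  p_13=1·991929+633697=1625626,  q_13=1·45901+29324=75225
fundamental: x₁=1625626, y₁=75225  (since 2642659891876 − 467·5658800625 = 1)
k=2:  x_2 = 1625626·1625626+467·75225·75225 = 5285319783751,  y_2 = 1625626·75225+75225·1625626 = 244575431700
k=3:  x_3 = 1625626·5285319783751+467·75225·244575431700 = 17183906517558380626,  y_3 = 1625626·244575431700+75225·5285319783751 = 795176361465413175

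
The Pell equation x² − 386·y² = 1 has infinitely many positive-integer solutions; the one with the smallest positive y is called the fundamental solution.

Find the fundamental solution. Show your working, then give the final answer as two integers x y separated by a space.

√386 → a₀=19, period (1,1,1,4,1,18,1,4,1,1,1,38); ℓ=12 even so k=11
a_0=19:  p_0=19·1+0=19,  q_0=19·0+1=1
a_1=1:  p_1=1·19+1=20,  q_1=1·1+0=1
a_2=1:  p_2=1·20+19=39,  q_2=1·1+1=2
a_3=1:  p_3=1·39+20=59,  q_3=1·2+1=3
…
a_5=1:  p_5=1·275+59=334,  q_5=1·14+3=17
a_6=18:  p_6=18·334+275=6287,  q_6=18·17+14=320
a_7=1:  p_7=1·6287+334=6621,  q_7=1·320+17=337
…
a_9=1:  p_9=1·32771+6621=39392,  q_9=1·1668+337=2005
a_10=1:  p_10=1·39392+32771=72163,  q_10=1·2005+1668=3673
a_11=1:  p_11=1·72163+39392=111555,  q_11=1·3673+2005=5678
fundamental: x₁=111555, y₁=5678  (since 12444518025 − 386·32239684 = 1)

111555 5678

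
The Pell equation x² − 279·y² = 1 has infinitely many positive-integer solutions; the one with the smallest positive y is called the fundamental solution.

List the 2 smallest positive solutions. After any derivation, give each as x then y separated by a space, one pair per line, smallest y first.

[16; 1,2,2,1,2,2,1,32] for √279; ℓ=8 ⇒ convergent index 7
step 0: (16, 1)  from 16·(1,0) + (0,1)
step 1: (17, 1)  from 1·(16,1) + (1,0)
step 2: (50, 3)  from 2·(17,1) + (16,1)
…
step 5: (451, 27)  from 2·(167,10) + (117,7)
step 6: (1069, 64)  from 2·(451,27) + (167,10)
step 7: (1520, 91)  from 1·(1069,64) + (451,27)
fundamental: x₁=1520, y₁=91  (since 2310400 − 279·8281 = 1)
n=2: (1520,91)∘(1520,91) = (1520·1520+279·91·91, 1520·91+91·1520) = (4620799,276640)

1520 91
4620799 276640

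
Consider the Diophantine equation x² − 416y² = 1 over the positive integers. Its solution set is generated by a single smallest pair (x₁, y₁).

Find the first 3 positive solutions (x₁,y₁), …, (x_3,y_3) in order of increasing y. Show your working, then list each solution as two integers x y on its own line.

5201 255
54100801 2652510
562756526801 27591408765

√416 = [20; 2,1,1,9,1,1,2,40, …], period ℓ=8 (even) → k=7
k=0  a_k=20  p_k/q_k = 20/1
k=1  a_k=2  p_k/q_k = 41/2
k=2  a_k=1  p_k/q_k = 61/3
k=3  a_k=1  p_k/q_k = 102/5
…
k=6  a_k=1  p_k/q_k = 2060/101
k=7  a_k=2  p_k/q_k = 5201/255
fundamental: x₁=5201, y₁=255  (since 27050401 − 416·65025 = 1)
k=2:  x_2 = 5201·5201+416·255·255 = 54100801,  y_2 = 5201·255+255·5201 = 2652510
k=3:  x_3 = 5201·54100801+416·255·2652510 = 562756526801,  y_3 = 5201·2652510+255·54100801 = 27591408765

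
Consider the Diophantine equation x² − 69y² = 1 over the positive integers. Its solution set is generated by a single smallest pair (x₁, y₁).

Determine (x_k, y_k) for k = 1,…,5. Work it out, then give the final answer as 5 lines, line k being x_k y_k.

7775 936
120901249 14554800
1880014414175 226327139064
29234224019520001 3519386997890400
454592181623521601375 54726467590868580936

√69 → a₀=8, period (3,3,1,4,1,3,3,16); ℓ=8 even so k=7
i=0: a=8 ⇒ p=8, q=1
…
i=6: a=3 ⇒ p=2384, q=287
i=7: a=3 ⇒ p=7775, q=936
→ (7775, 936).  Check: 7775²=60450625, 69·936²=60450624, difference 1.
(7775+936√69)^2 = 120901249 + 14554800√69
(7775+936√69)^3 = 1880014414175 + 226327139064√69
(7775+936√69)^4 = 29234224019520001 + 3519386997890400√69
(7775+936√69)^5 = 454592181623521601375 + 54726467590868580936√69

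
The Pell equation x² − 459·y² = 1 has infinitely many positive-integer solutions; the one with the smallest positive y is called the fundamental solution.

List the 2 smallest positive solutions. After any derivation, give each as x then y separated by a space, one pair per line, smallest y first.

√459 → a₀=21, period (2,2,1,4,21,4,1,2,2,42); ℓ=10 even so k=9
a_0=21:  p_0=21·1+0=21,  q_0=21·0+1=1
a_1=2:  p_1=2·21+1=43,  q_1=2·1+0=2
a_2=2:  p_2=2·43+21=107,  q_2=2·2+1=5
…
a_4=4:  p_4=4·150+107=707,  q_4=4·7+5=33
a_5=21:  p_5=21·707+150=14997,  q_5=21·33+7=700
a_6=4:  p_6=4·14997+707=60695,  q_6=4·700+33=2833
…
a_8=2:  p_8=2·75692+60695=212079,  q_8=2·3533+2833=9899
a_9=2:  p_9=2·212079+75692=499850,  q_9=2·9899+3533=23331
fundamental: x₁=499850, y₁=23331  (since 249850022500 − 459·544335561 = 1)
n=2: (499850,23331)∘(499850,23331) = (499850·499850+459·23331·23331, 499850·23331+23331·499850) = (499700044999,23324000700)

499850 23331
499700044999 23324000700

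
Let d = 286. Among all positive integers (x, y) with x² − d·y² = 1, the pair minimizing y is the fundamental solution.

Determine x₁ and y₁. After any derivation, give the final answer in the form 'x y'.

[16; 1,10,3,3,2,3,3,10,1,32] for √286; ℓ=10 ⇒ convergent index 9
k=0  a_k=16  p_k/q_k = 16/1
…
k=2  a_k=10  p_k/q_k = 186/11
…
k=4  a_k=3  p_k/q_k = 1911/113
…
k=6  a_k=3  p_k/q_k = 15102/893
…
k=8  a_k=10  p_k/q_k = 512132/30283
k=9  a_k=1  p_k/q_k = 561835/33222
fundamental: x₁=561835, y₁=33222  (since 315658567225 − 286·1103701284 = 1)

561835 33222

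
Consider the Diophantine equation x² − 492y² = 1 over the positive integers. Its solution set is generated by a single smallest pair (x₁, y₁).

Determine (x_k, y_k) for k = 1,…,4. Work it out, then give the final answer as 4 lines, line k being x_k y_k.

d=492: √d = [22; 5,1,1,10,1,1,5,44] (ℓ=8, even), read p_7/q_7
step 0: (22, 1)  from 22·(1,0) + (0,1)
step 1: (111, 5)  from 5·(22,1) + (1,0)
step 2: (133, 6)  from 1·(111,5) + (22,1)
…
step 4: (2573, 116)  from 10·(244,11) + (133,6)
step 5: (2817, 127)  from 1·(2573,116) + (244,11)
step 6: (5390, 243)  from 1·(2817,127) + (2573,116)
step 7: (29767, 1342)  from 5·(5390,243) + (2817,127)
(x₁, y₁) = (29767, 1342);  29767² − 492·1342² = 1 ✓
k=2:  x_2 = 29767·29767+492·1342·1342 = 1772148577,  y_2 = 29767·1342+1342·29767 = 79894628
k=3:  x_3 = 29767·1772148577+492·1342·79894628 = 105503093353351,  y_3 = 29767·79894628+1342·1772148577 = 4756446782010
k=4:  x_4 = 29767·105503093353351+492·1342·4756446782010 = 6281021157926249857,  y_4 = 29767·4756446782010+1342·105503093353351 = 283170302640288712

29767 1342
1772148577 79894628
105503093353351 4756446782010
6281021157926249857 283170302640288712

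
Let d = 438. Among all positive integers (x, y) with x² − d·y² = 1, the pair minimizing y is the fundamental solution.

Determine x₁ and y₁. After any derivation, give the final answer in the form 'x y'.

293 14

[20; 1,12,1,40] for √438; ℓ=4 ⇒ convergent index 3
i=0: a=20 ⇒ p=20, q=1
i=1: a=1 ⇒ p=21, q=1
i=2: a=12 ⇒ p=272, q=13
i=3: a=1 ⇒ p=293, q=14
→ (293, 14).  Check: 293²=85849, 438·14²=85848, difference 1.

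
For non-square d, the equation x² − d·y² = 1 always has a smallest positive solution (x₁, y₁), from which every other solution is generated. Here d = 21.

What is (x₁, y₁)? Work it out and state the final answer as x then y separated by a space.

d=21: √d = [4; 1,1,2,1,1,8] (ℓ=6, even), read p_5/q_5
a_0=4:  p_0=4·1+0=4,  q_0=4·0+1=1
a_1=1:  p_1=1·4+1=5,  q_1=1·1+0=1
a_2=1:  p_2=1·5+4=9,  q_2=1·1+1=2
a_3=2:  p_3=2·9+5=23,  q_3=2·2+1=5
a_4=1:  p_4=1·23+9=32,  q_4=1·5+2=7
a_5=1:  p_5=1·32+23=55,  q_5=1·7+5=12
→ (55, 12).  Check: 55²=3025, 21·12²=3024, difference 1.

55 12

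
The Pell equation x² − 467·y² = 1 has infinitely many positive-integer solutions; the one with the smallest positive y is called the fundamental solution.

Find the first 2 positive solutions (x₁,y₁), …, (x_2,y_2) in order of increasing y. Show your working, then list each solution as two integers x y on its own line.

1625626 75225
5285319783751 244575431700

√467 → a₀=21, period (1,1,1,1,3,…,1,1,42); ℓ=14 even so k=13
i=0: a=21 ⇒ p=21, q=1
i=1: a=1 ⇒ p=22, q=1
…
i=3: a=1 ⇒ p=65, q=3
…
i=6: a=3 ⇒ p=1275, q=59
i=7: a=21 ⇒ p=27164, q=1257
i=8: a=3 ⇒ p=82767, q=3830
i=9: a=3 ⇒ p=275465, q=12747
i=10: a=1 ⇒ p=358232, q=16577
…
i=12: a=1 ⇒ p=991929, q=45901
i=13: a=1 ⇒ p=1625626, q=75225
→ (1625626, 75225).  Check: 1625626²=2642659891876, 467·75225²=2642659891875, difference 1.
(1625626+75225√467)^2 = 5285319783751 + 244575431700√467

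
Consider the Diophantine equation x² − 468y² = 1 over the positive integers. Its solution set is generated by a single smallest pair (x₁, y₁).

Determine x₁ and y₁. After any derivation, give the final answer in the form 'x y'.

d=468: √d = [21; 1,1,1,2,1,1,1,42] (ℓ=8, even), read p_7/q_7
k=0  a_k=21  p_k/q_k = 21/1
k=1  a_k=1  p_k/q_k = 22/1
k=2  a_k=1  p_k/q_k = 43/2
…
k=5  a_k=1  p_k/q_k = 238/11
k=6  a_k=1  p_k/q_k = 411/19
k=7  a_k=1  p_k/q_k = 649/30
(x₁, y₁) = (649, 30);  649² − 468·30² = 1 ✓

649 30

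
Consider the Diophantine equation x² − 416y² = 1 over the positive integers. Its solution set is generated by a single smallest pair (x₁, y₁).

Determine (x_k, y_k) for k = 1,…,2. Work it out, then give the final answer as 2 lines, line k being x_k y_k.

√416 = [20; 2,1,1,9,1,1,2,40, …], period ℓ=8 (even) → k=7
i=0: a=20 ⇒ p=20, q=1
…
i=2: a=1 ⇒ p=61, q=3
…
i=4: a=9 ⇒ p=979, q=48
…
i=6: a=1 ⇒ p=2060, q=101
i=7: a=2 ⇒ p=5201, q=255
(x₁, y₁) = (5201, 255);  5201² − 416·255² = 1 ✓
(x_2, y_2) = (5201·5201 + 416·255·255, 5201·255 + 255·5201) = (54100801, 2652510)

5201 255
54100801 2652510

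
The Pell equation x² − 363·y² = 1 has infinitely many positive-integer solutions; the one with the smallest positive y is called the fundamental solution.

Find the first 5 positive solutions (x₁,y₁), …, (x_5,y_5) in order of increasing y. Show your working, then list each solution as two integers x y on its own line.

362 19
262087 13756
189750626 9959325
137379191137 7210537544
99462344632562 5220419222531

d=363: √d = [19; 19,38] (ℓ=2, even), read p_1/q_1
a_0=19:  p_0=19·1+0=19,  q_0=19·0+1=1
a_1=19:  p_1=19·19+1=362,  q_1=19·1+0=19
fundamental: x₁=362, y₁=19  (since 131044 − 363·361 = 1)
(362+19√363)^2 = 262087 + 13756√363
(362+19√363)^3 = 189750626 + 9959325√363
(362+19√363)^4 = 137379191137 + 7210537544√363
(362+19√363)^5 = 99462344632562 + 5220419222531√363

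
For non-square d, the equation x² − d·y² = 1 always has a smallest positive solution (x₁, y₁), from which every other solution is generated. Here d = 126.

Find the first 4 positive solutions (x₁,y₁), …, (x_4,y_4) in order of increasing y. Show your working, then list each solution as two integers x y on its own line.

449 40
403201 35920
362074049 32256120
325142092801 28965959840

√126 = [11; 4,2,4,22, …], period ℓ=4 (even) → k=3
step 0: (11, 1)  from 11·(1,0) + (0,1)
step 1: (45, 4)  from 4·(11,1) + (1,0)
step 2: (101, 9)  from 2·(45,4) + (11,1)
step 3: (449, 40)  from 4·(101,9) + (45,4)
(x₁, y₁) = (449, 40);  449² − 126·40² = 1 ✓
(x_2, y_2) = (449·449 + 126·40·40, 449·40 + 40·449) = (403201, 35920)
(x_3, y_3) = (449·403201 + 126·40·35920, 449·35920 + 40·403201) = (362074049, 32256120)
(x_4, y_4) = (449·362074049 + 126·40·32256120, 449·32256120 + 40·362074049) = (325142092801, 28965959840)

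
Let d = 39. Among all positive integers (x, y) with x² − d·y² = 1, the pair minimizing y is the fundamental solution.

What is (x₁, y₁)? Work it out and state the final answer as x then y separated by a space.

25 4

d=39: √d = [6; 4,12] (ℓ=2, even), read p_1/q_1
i=0: a=6 ⇒ p=6, q=1
i=1: a=4 ⇒ p=25, q=4
(x₁, y₁) = (25, 4);  25² − 39·4² = 1 ✓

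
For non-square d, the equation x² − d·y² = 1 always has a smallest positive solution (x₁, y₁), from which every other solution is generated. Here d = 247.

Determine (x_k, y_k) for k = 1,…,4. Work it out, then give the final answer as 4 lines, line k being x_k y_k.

√247 = [15; 1,2,1,1,9,1,9,1,1,2,1,30, …], period ℓ=12 (even) → k=11
i=0: a=15 ⇒ p=15, q=1
i=1: a=1 ⇒ p=16, q=1
…
i=3: a=1 ⇒ p=63, q=4
…
i=6: a=1 ⇒ p=1163, q=74
…
i=10: a=2 ⇒ p=61089, q=3887
i=11: a=1 ⇒ p=85292, q=5427
fundamental: x₁=85292, y₁=5427  (since 7274725264 − 247·29452329 = 1)
(85292+5427√247)^2 = 14549450527 + 925759368√247
(85292+5427√247)^3 = 2481903468612476 + 157919736025485√247
(85292+5427√247)^4 = 423373021275241155457 + 26938580249245573872√247

85292 5427
14549450527 925759368
2481903468612476 157919736025485
423373021275241155457 26938580249245573872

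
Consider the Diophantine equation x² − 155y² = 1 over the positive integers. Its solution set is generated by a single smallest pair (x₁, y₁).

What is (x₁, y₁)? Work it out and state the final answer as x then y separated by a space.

√155 → a₀=12, period (2,4,2,24); ℓ=4 even so k=3
step 0: (12, 1)  from 12·(1,0) + (0,1)
…
step 2: (112, 9)  from 4·(25,2) + (12,1)
step 3: (249, 20)  from 2·(112,9) + (25,2)
(x₁, y₁) = (249, 20);  249² − 155·20² = 1 ✓

249 20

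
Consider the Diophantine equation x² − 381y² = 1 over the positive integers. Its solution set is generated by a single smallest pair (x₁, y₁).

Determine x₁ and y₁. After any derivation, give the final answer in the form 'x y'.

1015 52

[19; 1,1,12,1,1,38] for √381; ℓ=6 ⇒ convergent index 5
step 0: (19, 1)  from 19·(1,0) + (0,1)
…
step 4: (527, 27)  from 1·(488,25) + (39,2)
step 5: (1015, 52)  from 1·(527,27) + (488,25)
fundamental: x₁=1015, y₁=52  (since 1030225 − 381·2704 = 1)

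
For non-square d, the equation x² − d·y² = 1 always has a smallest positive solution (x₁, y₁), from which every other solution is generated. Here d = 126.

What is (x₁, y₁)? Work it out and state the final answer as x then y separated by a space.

449 40

√126 = [11; 4,2,4,22, …], period ℓ=4 (even) → k=3
step 0: (11, 1)  from 11·(1,0) + (0,1)
step 1: (45, 4)  from 4·(11,1) + (1,0)
step 2: (101, 9)  from 2·(45,4) + (11,1)
step 3: (449, 40)  from 4·(101,9) + (45,4)
fundamental: x₁=449, y₁=40  (since 201601 − 126·1600 = 1)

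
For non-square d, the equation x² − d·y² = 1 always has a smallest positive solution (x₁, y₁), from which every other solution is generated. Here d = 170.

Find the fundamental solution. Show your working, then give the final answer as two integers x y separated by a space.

d=170: √d = [13; 26] (ℓ=1, odd), read p_1/q_1
step 0: (13, 1)  from 13·(1,0) + (0,1)
step 1: (339, 26)  from 26·(13,1) + (1,0)
→ (339, 26).  Check: 339²=114921, 170·26²=114920, difference 1.

339 26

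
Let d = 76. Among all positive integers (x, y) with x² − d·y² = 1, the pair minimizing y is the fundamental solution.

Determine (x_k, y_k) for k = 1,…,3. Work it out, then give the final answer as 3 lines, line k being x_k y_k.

57799 6630
6681448801 766414740
772362118440199 88596011107890

√76 = [8; 1,2,1,1,5,4,5,1,1,2,1,16, …], period ℓ=12 (even) → k=11
step 0: (8, 1)  from 8·(1,0) + (0,1)
step 1: (9, 1)  from 1·(8,1) + (1,0)
…
step 4: (61, 7)  from 1·(35,4) + (26,3)
…
step 10: (41488, 4759)  from 2·(16311,1871) + (8866,1017)
step 11: (57799, 6630)  from 1·(41488,4759) + (16311,1871)
fundamental: x₁=57799, y₁=6630  (since 3340724401 − 76·43956900 = 1)
(57799+6630√76)^2 = 6681448801 + 766414740√76
(57799+6630√76)^3 = 772362118440199 + 88596011107890√76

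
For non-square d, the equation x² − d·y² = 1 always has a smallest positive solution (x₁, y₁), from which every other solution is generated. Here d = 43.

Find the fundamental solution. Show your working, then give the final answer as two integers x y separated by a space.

3482 531

[6; 1,1,3,1,5,1,3,1,1,12] for √43; ℓ=10 ⇒ convergent index 9
i=0: a=6 ⇒ p=6, q=1
…
i=2: a=1 ⇒ p=13, q=2
i=3: a=3 ⇒ p=46, q=7
…
i=5: a=5 ⇒ p=341, q=52
i=6: a=1 ⇒ p=400, q=61
…
i=8: a=1 ⇒ p=1941, q=296
i=9: a=1 ⇒ p=3482, q=531
(x₁, y₁) = (3482, 531);  3482² − 43·531² = 1 ✓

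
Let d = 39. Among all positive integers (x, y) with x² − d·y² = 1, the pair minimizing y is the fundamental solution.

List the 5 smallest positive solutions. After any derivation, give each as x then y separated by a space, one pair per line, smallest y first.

25 4
1249 200
62425 9996
3120001 499600
155937625 24970004

[6; 4,12] for √39; ℓ=2 ⇒ convergent index 1
step 0: (6, 1)  from 6·(1,0) + (0,1)
step 1: (25, 4)  from 4·(6,1) + (1,0)
fundamental: x₁=25, y₁=4  (since 625 − 39·16 = 1)
n=2: (25,4)∘(25,4) = (25·25+39·4·4, 25·4+4·25) = (1249,200)
n=3: (1249,200)∘(25,4) = (25·1249+39·4·200, 25·200+4·1249) = (62425,9996)
n=4: (62425,9996)∘(25,4) = (25·62425+39·4·9996, 25·9996+4·62425) = (3120001,499600)
n=5: (3120001,499600)∘(25,4) = (25·3120001+39·4·499600, 25·499600+4·3120001) = (155937625,24970004)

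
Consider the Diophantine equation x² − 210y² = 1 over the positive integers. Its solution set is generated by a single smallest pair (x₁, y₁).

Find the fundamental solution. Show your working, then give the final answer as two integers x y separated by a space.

√210 → a₀=14, period (2,28); ℓ=2 even so k=1
a_0=14:  p_0=14·1+0=14,  q_0=14·0+1=1
a_1=2:  p_1=2·14+1=29,  q_1=2·1+0=2
→ (29, 2).  Check: 29²=841, 210·2²=840, difference 1.

29 2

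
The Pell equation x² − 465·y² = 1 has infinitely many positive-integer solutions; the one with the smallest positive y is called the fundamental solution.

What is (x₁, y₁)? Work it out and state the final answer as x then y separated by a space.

√465 = [21; 1,1,3,2,2,2,3,1,1,42, …], period ℓ=10 (even) → k=9
step 0: (21, 1)  from 21·(1,0) + (0,1)
…
step 3: (151, 7)  from 3·(43,2) + (22,1)
step 4: (345, 16)  from 2·(151,7) + (43,2)
step 5: (841, 39)  from 2·(345,16) + (151,7)
step 6: (2027, 94)  from 2·(841,39) + (345,16)
step 7: (6922, 321)  from 3·(2027,94) + (841,39)
step 8: (8949, 415)  from 1·(6922,321) + (2027,94)
step 9: (15871, 736)  from 1·(8949,415) + (6922,321)
(x₁, y₁) = (15871, 736);  15871² − 465·736² = 1 ✓

15871 736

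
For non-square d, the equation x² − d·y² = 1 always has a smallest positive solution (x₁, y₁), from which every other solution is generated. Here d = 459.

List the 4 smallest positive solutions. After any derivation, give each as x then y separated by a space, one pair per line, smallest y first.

499850 23331
499700044999 23324000700
499550134985000450 23317003499766669
499400269944005249820001 23310008398693414998600

d=459: √d = [21; 2,2,1,4,21,4,1,2,2,42] (ℓ=10, even), read p_9/q_9
a_0=21:  p_0=21·1+0=21,  q_0=21·0+1=1
…
a_2=2:  p_2=2·43+21=107,  q_2=2·2+1=5
a_3=1:  p_3=1·107+43=150,  q_3=1·5+2=7
…
a_7=1:  p_7=1·60695+14997=75692,  q_7=1·2833+700=3533
a_8=2:  p_8=2·75692+60695=212079,  q_8=2·3533+2833=9899
a_9=2:  p_9=2·212079+75692=499850,  q_9=2·9899+3533=23331
(x₁, y₁) = (499850, 23331);  499850² − 459·23331² = 1 ✓
(x_2, y_2) = (499850·499850 + 459·23331·23331, 499850·23331 + 23331·499850) = (499700044999, 23324000700)
(x_3, y_3) = (499850·499700044999 + 459·23331·23324000700, 499850·23324000700 + 23331·499700044999) = (499550134985000450, 23317003499766669)
(x_4, y_4) = (499850·499550134985000450 + 459·23331·23317003499766669, 499850·23317003499766669 + 23331·499550134985000450) = (499400269944005249820001, 23310008398693414998600)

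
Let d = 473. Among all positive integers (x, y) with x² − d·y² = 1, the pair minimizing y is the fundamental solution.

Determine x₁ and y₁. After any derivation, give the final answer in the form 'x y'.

87 4

√473 → a₀=21, period (1,2,1,42); ℓ=4 even so k=3
k=0  a_k=21  p_k/q_k = 21/1
…
k=2  a_k=2  p_k/q_k = 65/3
k=3  a_k=1  p_k/q_k = 87/4
fundamental: x₁=87, y₁=4  (since 7569 − 473·16 = 1)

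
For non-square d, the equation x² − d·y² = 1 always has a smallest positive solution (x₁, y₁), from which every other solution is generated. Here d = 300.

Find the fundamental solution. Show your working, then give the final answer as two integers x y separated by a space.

1351 78

√300 → a₀=17, period (3,8,3,34); ℓ=4 even so k=3
a_0=17:  p_0=17·1+0=17,  q_0=17·0+1=1
a_1=3:  p_1=3·17+1=52,  q_1=3·1+0=3
a_2=8:  p_2=8·52+17=433,  q_2=8·3+1=25
a_3=3:  p_3=3·433+52=1351,  q_3=3·25+3=78
(x₁, y₁) = (1351, 78);  1351² − 300·78² = 1 ✓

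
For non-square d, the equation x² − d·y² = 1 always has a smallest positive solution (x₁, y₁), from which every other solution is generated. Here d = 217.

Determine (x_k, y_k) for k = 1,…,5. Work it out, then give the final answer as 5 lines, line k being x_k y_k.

d=217: √d = [14; 1,2,1,2,1,…,2,1,28] (ℓ=16, even), read p_15/q_15
a_0=14:  p_0=14·1+0=14,  q_0=14·0+1=1
…
a_2=2:  p_2=2·15+14=44,  q_2=2·1+1=3
a_3=1:  p_3=1·44+15=59,  q_3=1·3+1=4
a_4=2:  p_4=2·59+44=162,  q_4=2·4+3=11
…
a_6=1:  p_6=1·221+162=383,  q_6=1·15+11=26
…
a_8=4:  p_8=4·3668+383=15055,  q_8=4·249+26=1022
a_9=9:  p_9=9·15055+3668=139163,  q_9=9·1022+249=9447
a_10=1:  p_10=1·139163+15055=154218,  q_10=1·9447+1022=10469
…
a_12=2:  p_12=2·293381+154218=740980,  q_12=2·19916+10469=50301
…
a_14=2:  p_14=2·1034361+740980=2809702,  q_14=2·70217+50301=190735
a_15=1:  p_15=1·2809702+1034361=3844063,  q_15=1·190735+70217=260952
→ (3844063, 260952).  Check: 3844063²=14776820347969, 217·260952²=14776820347968, difference 1.
(3844063+260952√217)^2 = 29553640695937 + 2006231855952√217
(3844063+260952√217)^3 = 227212113429087499999 + 15424163293772565000√217
(3844063+260952√217)^4 = 1746835356769087211376615937 + 118582910847096488831334048√217
(3844063+260952√217)^5 = 13429890324095468173938627689764063 + 911680360039229116129595136549048√217

3844063 260952
29553640695937 2006231855952
227212113429087499999 15424163293772565000
1746835356769087211376615937 118582910847096488831334048
13429890324095468173938627689764063 911680360039229116129595136549048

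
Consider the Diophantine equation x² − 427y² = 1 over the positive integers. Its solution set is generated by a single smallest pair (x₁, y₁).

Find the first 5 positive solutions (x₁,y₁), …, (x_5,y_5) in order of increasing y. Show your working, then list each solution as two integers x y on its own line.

d=427: √d = [20; 1,1,1,40] (ℓ=4, even), read p_3/q_3
a_0=20:  p_0=20·1+0=20,  q_0=20·0+1=1
…
a_2=1:  p_2=1·21+20=41,  q_2=1·1+1=2
a_3=1:  p_3=1·41+21=62,  q_3=1·2+1=3
(x₁, y₁) = (62, 3);  62² − 427·3² = 1 ✓
n=2: (62,3)∘(62,3) = (62·62+427·3·3, 62·3+3·62) = (7687,372)
n=3: (7687,372)∘(62,3) = (62·7687+427·3·372, 62·372+3·7687) = (953126,46125)
n=4: (953126,46125)∘(62,3) = (62·953126+427·3·46125, 62·46125+3·953126) = (118179937,5719128)
n=5: (118179937,5719128)∘(62,3) = (62·118179937+427·3·5719128, 62·5719128+3·118179937) = (14653359062,709125747)

62 3
7687 372
953126 46125
118179937 5719128
14653359062 709125747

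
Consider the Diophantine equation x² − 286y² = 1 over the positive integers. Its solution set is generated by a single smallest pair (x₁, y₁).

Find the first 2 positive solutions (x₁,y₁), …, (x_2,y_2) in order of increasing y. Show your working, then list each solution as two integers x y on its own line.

561835 33222
631317134449 37330564740

[16; 1,10,3,3,2,3,3,10,1,32] for √286; ℓ=10 ⇒ convergent index 9
a_0=16:  p_0=16·1+0=16,  q_0=16·0+1=1
a_1=1:  p_1=1·16+1=17,  q_1=1·1+0=1
a_2=10:  p_2=10·17+16=186,  q_2=10·1+1=11
a_3=3:  p_3=3·186+17=575,  q_3=3·11+1=34
a_4=3:  p_4=3·575+186=1911,  q_4=3·34+11=113
a_5=2:  p_5=2·1911+575=4397,  q_5=2·113+34=260
…
a_7=3:  p_7=3·15102+4397=49703,  q_7=3·893+260=2939
a_8=10:  p_8=10·49703+15102=512132,  q_8=10·2939+893=30283
a_9=1:  p_9=1·512132+49703=561835,  q_9=1·30283+2939=33222
fundamental: x₁=561835, y₁=33222  (since 315658567225 − 286·1103701284 = 1)
k=2:  x_2 = 561835·561835+286·33222·33222 = 631317134449,  y_2 = 561835·33222+33222·561835 = 37330564740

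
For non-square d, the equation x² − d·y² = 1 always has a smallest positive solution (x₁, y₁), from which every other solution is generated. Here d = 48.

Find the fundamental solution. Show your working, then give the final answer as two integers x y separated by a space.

7 1

√48 → a₀=6, period (1,12); ℓ=2 even so k=1
a_0=6:  p_0=6·1+0=6,  q_0=6·0+1=1
a_1=1:  p_1=1·6+1=7,  q_1=1·1+0=1
(x₁, y₁) = (7, 1);  7² − 48·1² = 1 ✓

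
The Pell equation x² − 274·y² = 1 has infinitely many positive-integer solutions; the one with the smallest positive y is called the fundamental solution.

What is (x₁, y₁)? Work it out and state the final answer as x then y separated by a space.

3959299 239190

√274 → a₀=16, period (1,1,4,4,1,1,32); ℓ=7 odd so k=13
step 0: (16, 1)  from 16·(1,0) + (0,1)
step 1: (17, 1)  from 1·(16,1) + (1,0)
step 2: (33, 2)  from 1·(17,1) + (16,1)
…
step 4: (629, 38)  from 4·(149,9) + (33,2)
step 5: (778, 47)  from 1·(629,38) + (149,9)
step 6: (1407, 85)  from 1·(778,47) + (629,38)
step 7: (45802, 2767)  from 32·(1407,85) + (778,47)
step 8: (47209, 2852)  from 1·(45802,2767) + (1407,85)
step 9: (93011, 5619)  from 1·(47209,2852) + (45802,2767)
step 10: (419253, 25328)  from 4·(93011,5619) + (47209,2852)
step 11: (1770023, 106931)  from 4·(419253,25328) + (93011,5619)
step 12: (2189276, 132259)  from 1·(1770023,106931) + (419253,25328)
step 13: (3959299, 239190)  from 1·(2189276,132259) + (1770023,106931)
(x₁, y₁) = (3959299, 239190);  3959299² − 274·239190² = 1 ✓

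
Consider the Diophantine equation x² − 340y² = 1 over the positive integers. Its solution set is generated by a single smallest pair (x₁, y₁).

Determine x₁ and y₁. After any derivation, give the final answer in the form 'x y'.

285769 15498

[18; 2,3,1,1,1,…,3,2,36] for √340; ℓ=14 ⇒ convergent index 13
step 0: (18, 1)  from 18·(1,0) + (0,1)
…
step 3: (166, 9)  from 1·(129,7) + (37,2)
…
step 11: (34813, 1888)  from 1·(21039,1141) + (13774,747)
step 12: (125478, 6805)  from 3·(34813,1888) + (21039,1141)
step 13: (285769, 15498)  from 2·(125478,6805) + (34813,1888)
fundamental: x₁=285769, y₁=15498  (since 81663921361 − 340·240188004 = 1)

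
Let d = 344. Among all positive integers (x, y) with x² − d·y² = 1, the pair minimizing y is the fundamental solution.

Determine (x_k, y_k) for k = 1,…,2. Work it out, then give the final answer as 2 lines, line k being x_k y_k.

10405 561
216528049 11674410

d=344: √d = [18; 1,1,4,1,3,1,4,1,1,36] (ℓ=10, even), read p_9/q_9
k=0  a_k=18  p_k/q_k = 18/1
…
k=7  a_k=4  p_k/q_k = 4711/254
k=8  a_k=1  p_k/q_k = 5694/307
k=9  a_k=1  p_k/q_k = 10405/561
→ (10405, 561).  Check: 10405²=108264025, 344·561²=108264024, difference 1.
(x_2, y_2) = (10405·10405 + 344·561·561, 10405·561 + 561·10405) = (216528049, 11674410)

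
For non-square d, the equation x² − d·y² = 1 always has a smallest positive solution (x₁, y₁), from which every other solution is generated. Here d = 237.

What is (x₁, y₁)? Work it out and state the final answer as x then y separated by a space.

228151 14820

√237 → a₀=15, period (2,1,1,7,10,7,1,1,2,30); ℓ=10 even so k=9
step 0: (15, 1)  from 15·(1,0) + (0,1)
…
step 3: (77, 5)  from 1·(46,3) + (31,2)
…
step 5: (5927, 385)  from 10·(585,38) + (77,5)
…
step 8: (90075, 5851)  from 1·(48001,3118) + (42074,2733)
step 9: (228151, 14820)  from 2·(90075,5851) + (48001,3118)
fundamental: x₁=228151, y₁=14820  (since 52052878801 − 237·219632400 = 1)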